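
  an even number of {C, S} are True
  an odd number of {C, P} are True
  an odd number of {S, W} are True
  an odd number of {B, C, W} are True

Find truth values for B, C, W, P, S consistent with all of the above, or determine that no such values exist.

B=F, C=T, W=F, P=F, S=T

{C, S}: 2 true → even ✓
{C, P}: 1 true → odd ✓
{S, W}: 1 true → odd ✓
{B, C, W}: 1 true → odd ✓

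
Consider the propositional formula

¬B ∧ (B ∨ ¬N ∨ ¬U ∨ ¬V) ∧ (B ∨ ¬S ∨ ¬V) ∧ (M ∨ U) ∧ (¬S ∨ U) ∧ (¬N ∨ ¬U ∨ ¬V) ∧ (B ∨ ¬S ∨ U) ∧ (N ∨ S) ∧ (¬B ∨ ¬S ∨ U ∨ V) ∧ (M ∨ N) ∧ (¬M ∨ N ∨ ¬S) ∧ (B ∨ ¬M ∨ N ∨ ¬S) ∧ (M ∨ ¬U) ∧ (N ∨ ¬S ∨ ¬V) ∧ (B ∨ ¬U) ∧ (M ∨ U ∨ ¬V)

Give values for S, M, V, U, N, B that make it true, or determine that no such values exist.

Unit clause (¬B) forces B = False.
In (B ∨ ¬U) only ¬U is left, so U = False.
In (M ∨ U) only M is left, so M = True.
In (¬S ∨ U) only ¬S is left, so S = False.
In (N ∨ S) only N is left, so N = True.
Set V = True.
All clauses satisfied.

S: False, M: True, V: True, U: False, N: True, B: False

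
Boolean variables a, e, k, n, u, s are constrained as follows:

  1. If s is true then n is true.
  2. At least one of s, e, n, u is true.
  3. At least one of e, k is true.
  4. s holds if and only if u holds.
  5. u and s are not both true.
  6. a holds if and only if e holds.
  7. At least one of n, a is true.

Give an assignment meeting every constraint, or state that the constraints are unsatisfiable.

a=T; e=T; k=T; n=T; u=F; s=F

  (1) s=F ⇒ n: vacuous ✓
  (2) {s, e, n, u}: 2 true — at least one ✓
  (3) {e, k}: 2 true — at least one ✓
  (4) s=F, u=F — same ✓
  (5) u=F, s=F — not both ✓
  (6) a=T, e=T — same ✓
  (7) {n, a}: 2 true — at least one ✓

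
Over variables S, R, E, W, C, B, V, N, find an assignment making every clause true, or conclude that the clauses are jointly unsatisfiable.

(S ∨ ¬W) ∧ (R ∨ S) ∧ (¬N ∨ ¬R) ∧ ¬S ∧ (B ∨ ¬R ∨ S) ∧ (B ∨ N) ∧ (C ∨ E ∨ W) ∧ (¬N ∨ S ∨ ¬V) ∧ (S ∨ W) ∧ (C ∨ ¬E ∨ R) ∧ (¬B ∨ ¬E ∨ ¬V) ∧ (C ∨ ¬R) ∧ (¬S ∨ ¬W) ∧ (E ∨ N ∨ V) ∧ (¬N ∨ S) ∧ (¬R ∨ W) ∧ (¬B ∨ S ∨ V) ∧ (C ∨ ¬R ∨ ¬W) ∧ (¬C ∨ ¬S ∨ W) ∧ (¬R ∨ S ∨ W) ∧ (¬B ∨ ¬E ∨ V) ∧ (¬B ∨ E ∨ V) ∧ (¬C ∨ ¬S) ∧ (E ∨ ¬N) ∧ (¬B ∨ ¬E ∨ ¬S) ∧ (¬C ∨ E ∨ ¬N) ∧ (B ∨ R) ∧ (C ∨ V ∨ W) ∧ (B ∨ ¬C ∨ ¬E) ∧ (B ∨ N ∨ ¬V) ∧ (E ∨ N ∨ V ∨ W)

Case S = True:
  Clause (¬S) is falsified — contradiction.
Case S = False:
  (S ∨ ¬W) forces W = False.
  Clause (S ∨ W) is falsified — contradiction.
Both cases fail, so the formula is unsatisfiable.

UNSATISFIABLE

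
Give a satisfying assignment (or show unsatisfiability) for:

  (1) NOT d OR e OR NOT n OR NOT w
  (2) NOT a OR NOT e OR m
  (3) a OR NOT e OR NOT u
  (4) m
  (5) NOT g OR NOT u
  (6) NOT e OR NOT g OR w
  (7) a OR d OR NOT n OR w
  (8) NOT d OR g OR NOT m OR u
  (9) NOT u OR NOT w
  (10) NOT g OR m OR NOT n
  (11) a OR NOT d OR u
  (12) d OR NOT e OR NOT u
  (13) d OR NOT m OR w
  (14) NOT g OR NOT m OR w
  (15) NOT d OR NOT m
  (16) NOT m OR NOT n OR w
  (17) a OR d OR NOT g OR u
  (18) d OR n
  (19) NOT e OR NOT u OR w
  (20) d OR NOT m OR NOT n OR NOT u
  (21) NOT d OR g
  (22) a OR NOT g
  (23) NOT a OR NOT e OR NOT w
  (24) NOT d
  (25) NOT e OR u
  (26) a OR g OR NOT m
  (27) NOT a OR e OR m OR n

Unit clause (m) forces m = True.
In (NOT d OR NOT m) only NOT d is left, so d = False.
In (d OR n) only n is left, so n = True.
In (d OR NOT m OR NOT n OR NOT u) only NOT u is left, so u = False.
In (NOT e OR u) only NOT e is left, so e = False.
In (d OR NOT m OR w) only w is left, so w = True.
Set a = True.
Set g = True.
All clauses satisfied.

a=T; g=T; w=T; u=F; e=F; d=F; m=T; n=T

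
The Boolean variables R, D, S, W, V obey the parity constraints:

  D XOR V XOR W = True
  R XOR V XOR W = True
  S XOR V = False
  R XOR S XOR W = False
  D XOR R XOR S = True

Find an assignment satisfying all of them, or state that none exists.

The formula is unsatisfiable.

Adding constraints 2, 3, 4 mod 2: every variable appears an even number of times on the left, so the left side is 0.
But the right sides sum to 1 (mod 2). 0 ≠ 1 — the system is inconsistent.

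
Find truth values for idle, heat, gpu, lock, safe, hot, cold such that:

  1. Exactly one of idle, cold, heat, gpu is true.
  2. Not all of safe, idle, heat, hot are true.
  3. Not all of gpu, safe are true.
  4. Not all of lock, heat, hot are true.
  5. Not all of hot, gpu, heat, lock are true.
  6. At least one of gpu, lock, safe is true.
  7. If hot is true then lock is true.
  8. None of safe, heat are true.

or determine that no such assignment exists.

idle = True, heat = False, gpu = False, lock = True, safe = False, hot = True, cold = False

  (1) {idle, cold, heat, gpu}: 1 true — exactly one ✓
  (2) {safe, idle, heat, hot}: 2/4 true — not all ✓
  (3) {gpu, safe}: 0/2 true — not all ✓
  (4) {lock, heat, hot}: 2/3 true — not all ✓
  (5) {hot, gpu, heat, lock}: 2/4 true — not all ✓
  (6) {gpu, lock, safe}: 1 true — at least one ✓
  (7) hot=T ⇒ lock: T ✓
  (8) {safe, heat}: 0 true — none ✓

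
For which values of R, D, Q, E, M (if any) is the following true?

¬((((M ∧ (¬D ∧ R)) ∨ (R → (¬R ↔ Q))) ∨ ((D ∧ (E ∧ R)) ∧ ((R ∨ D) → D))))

R = True, D = True, Q = True, E = False, M = True

  ¬((((M ∧ (¬D ∧ R)) ∨ (R → (¬R ↔ Q))) ∨ ((D ∧ (E ∧ R)) ∧ ((R ∨ D) → D)))) = True
    ((M ∧ (¬D ∧ R)) ∨ (R → (¬R ↔ Q))) ∨ ((D ∧ (E ∧ R)) ∧ ((R ∨ D) → D)) = False
      (M ∧ (¬D ∧ R)) ∨ (R → (¬R ↔ Q)) = False
        M ∧ (¬D ∧ R) = False
          ¬D ∧ R = False
            ¬D = False
        R → (¬R ↔ Q) = False
          ¬R ↔ Q = False
            ¬R = False
      (D ∧ (E ∧ R)) ∧ ((R ∨ D) → D) = False
        D ∧ (E ∧ R) = False
          E ∧ R = False
        (R ∨ D) → D = True
          R ∨ D = True
The formula evaluates to True.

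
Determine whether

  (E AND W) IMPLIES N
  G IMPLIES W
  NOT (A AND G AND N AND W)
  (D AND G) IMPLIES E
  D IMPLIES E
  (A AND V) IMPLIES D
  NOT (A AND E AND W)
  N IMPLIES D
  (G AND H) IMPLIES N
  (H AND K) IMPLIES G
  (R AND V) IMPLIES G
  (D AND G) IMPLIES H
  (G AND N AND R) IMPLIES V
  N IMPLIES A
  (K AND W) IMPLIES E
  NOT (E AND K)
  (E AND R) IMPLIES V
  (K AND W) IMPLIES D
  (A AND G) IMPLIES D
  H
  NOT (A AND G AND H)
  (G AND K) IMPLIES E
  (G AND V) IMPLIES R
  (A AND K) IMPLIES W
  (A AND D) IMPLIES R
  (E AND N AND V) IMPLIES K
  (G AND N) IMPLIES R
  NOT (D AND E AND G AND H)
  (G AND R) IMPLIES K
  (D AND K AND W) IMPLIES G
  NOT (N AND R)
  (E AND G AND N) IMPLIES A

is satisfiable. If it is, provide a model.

K=F; N=F; A=F; H=T; E=T; V=F; R=F; G=F; W=F; D=F

Unit clause (H) forces H = True.
Try K = True:
  (NOT E OR NOT K) forces E = False.
  (E OR NOT K OR NOT W) forces W = False.
  (NOT G OR W) forces G = False.
  clause (G OR NOT H OR NOT K) is falsified — backtrack.
So K = False.
Try N = True:
  (A OR NOT N) forces A = True.
  (NOT A OR NOT G OR NOT H) forces G = False.
  (D OR NOT N) forces D = True.
  (NOT A OR NOT D OR R) forces R = True.
  clause (NOT N OR NOT R) is falsified — backtrack.
So N = False.
  then (NOT G OR NOT H OR N) forces G = False.
Set A = False.
Set E = True.
  then (NOT E OR N OR NOT W) forces W = False.
Set V = False.
  then (NOT E OR NOT R OR V) forces R = False.
Set D = False.
All clauses satisfied.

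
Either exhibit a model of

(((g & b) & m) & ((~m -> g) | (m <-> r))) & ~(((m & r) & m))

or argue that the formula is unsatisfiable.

m: True; b: True; g: True; r: False

  ((g & b) & m) & ((~m -> g) | (m <-> r)) = True
    (g & b) & m = True
      g & b = True
    (~m -> g) | (m <-> r) = True
      ~m -> g = True
        ~m = False
      m <-> r = False
  ~(((m & r) & m)) = True
    (m & r) & m = False
      m & r = False
Both conjuncts True, so the formula holds.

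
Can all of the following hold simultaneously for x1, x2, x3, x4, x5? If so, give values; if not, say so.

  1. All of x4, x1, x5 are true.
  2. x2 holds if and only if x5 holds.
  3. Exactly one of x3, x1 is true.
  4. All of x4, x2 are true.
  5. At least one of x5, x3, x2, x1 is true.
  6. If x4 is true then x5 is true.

x1 = True, x2 = True, x3 = False, x4 = True, x5 = True

  (1) {x4, x1, x5}: all 3 true ✓
  (2) x2=T, x5=T — same ✓
  (3) {x3, x1}: 1 true — exactly one ✓
  (4) {x4, x2}: all 2 true ✓
  (5) {x5, x3, x2, x1}: 3 true — at least one ✓
  (6) x4=T ⇒ x5: T ✓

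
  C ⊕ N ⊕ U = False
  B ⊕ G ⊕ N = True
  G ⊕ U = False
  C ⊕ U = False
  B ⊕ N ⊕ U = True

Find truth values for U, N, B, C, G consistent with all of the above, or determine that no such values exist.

U = True, N = False, B = False, C = True, G = True

C ⊕ N ⊕ U = T ⊕ F ⊕ T = False ✓
B ⊕ G ⊕ N = F ⊕ T ⊕ F = True ✓
G ⊕ U = T ⊕ T = False ✓
C ⊕ U = T ⊕ T = False ✓
B ⊕ N ⊕ U = F ⊕ F ⊕ T = True ✓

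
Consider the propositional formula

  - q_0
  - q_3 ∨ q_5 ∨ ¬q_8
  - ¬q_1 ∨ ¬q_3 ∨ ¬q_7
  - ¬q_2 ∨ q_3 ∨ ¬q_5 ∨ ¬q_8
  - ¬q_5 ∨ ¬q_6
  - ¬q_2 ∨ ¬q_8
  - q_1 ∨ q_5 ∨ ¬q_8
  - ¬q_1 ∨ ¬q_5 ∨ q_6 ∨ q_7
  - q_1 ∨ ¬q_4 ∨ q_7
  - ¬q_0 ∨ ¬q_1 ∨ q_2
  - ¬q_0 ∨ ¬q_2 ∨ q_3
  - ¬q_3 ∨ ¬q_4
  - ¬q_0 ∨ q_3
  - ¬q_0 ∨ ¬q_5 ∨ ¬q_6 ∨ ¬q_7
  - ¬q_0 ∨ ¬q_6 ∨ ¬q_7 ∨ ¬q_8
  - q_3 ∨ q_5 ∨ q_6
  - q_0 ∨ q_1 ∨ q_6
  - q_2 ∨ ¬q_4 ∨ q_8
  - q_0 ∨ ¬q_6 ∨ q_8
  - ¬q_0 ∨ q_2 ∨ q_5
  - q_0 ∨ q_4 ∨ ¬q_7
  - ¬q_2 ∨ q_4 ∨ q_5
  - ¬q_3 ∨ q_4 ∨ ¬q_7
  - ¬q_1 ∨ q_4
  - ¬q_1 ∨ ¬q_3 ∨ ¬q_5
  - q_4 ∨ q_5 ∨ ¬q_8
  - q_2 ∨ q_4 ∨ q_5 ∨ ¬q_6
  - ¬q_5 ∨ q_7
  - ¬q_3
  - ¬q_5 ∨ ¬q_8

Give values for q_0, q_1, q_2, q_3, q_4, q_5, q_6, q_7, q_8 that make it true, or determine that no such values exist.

Case q_0 = True:
  (¬q_0 ∨ q_3) forces q_3 = True.
  Clause (¬q_3) is falsified — contradiction.
Case q_0 = False:
  Clause (q_0) is falsified — contradiction.
Both cases fail, so the formula is unsatisfiable.

Unsatisfiable — no assignment works.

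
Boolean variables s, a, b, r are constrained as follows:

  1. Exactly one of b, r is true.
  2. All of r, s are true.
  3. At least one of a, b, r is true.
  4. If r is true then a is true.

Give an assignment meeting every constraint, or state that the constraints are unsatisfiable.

s=T; a=T; b=F; r=T

  (1) {b, r}: 1 true — exactly one ✓
  (2) {r, s}: all 2 true ✓
  (3) {a, b, r}: 2 true — at least one ✓
  (4) r=T ⇒ a: T ✓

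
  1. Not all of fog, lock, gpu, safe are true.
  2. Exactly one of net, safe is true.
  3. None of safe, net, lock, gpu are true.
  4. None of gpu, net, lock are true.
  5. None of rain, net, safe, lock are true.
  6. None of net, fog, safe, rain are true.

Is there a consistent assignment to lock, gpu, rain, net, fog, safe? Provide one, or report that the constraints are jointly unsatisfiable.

Unsatisfiable — no assignment works.

Case net = True:
  Constraint (3) is violated (net=T) — contradiction.
Case net = False:
  (2) with net=F forces safe = True.
  Constraint (3) is violated (safe=T) — contradiction.
Both cases fail — unsatisfiable.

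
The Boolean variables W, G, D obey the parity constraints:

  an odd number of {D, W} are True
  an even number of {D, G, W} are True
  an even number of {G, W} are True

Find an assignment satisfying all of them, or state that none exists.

W = True, G = True, D = False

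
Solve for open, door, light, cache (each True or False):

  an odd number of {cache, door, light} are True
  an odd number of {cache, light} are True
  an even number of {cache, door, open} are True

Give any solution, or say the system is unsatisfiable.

open=T; door=F; light=F; cache=T

{cache, door, light}: 1 true → odd ✓
{cache, light}: 1 true → odd ✓
{cache, door, open}: 2 true → even ✓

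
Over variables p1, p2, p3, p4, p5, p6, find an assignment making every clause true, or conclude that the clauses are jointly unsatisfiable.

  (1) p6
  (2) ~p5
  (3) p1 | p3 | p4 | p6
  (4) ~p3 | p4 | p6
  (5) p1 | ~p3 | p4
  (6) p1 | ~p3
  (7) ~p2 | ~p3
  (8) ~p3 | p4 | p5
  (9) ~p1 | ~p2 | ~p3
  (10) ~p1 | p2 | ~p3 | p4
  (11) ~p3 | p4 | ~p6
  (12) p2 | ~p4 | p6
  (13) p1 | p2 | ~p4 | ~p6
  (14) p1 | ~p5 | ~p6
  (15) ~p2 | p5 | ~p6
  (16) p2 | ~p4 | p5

Unit clause (p6) forces p6 = True.
Unit clause (~p5) forces p5 = False.
In (~p2 | p5 | ~p6) only ~p2 is left, so p2 = False.
In (p2 | ~p4 | p5) only ~p4 is left, so p4 = False.
In (~p3 | p4 | p5) only ~p3 is left, so p3 = False.
Set p1 = True.
All clauses satisfied.

p1=T, p2=F, p3=F, p4=F, p5=F, p6=T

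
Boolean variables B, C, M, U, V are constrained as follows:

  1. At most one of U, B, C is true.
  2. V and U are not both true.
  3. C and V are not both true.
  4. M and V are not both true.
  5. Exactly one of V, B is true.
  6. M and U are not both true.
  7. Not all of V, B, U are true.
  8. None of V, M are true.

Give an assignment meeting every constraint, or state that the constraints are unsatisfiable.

B=T; C=F; M=F; U=F; V=F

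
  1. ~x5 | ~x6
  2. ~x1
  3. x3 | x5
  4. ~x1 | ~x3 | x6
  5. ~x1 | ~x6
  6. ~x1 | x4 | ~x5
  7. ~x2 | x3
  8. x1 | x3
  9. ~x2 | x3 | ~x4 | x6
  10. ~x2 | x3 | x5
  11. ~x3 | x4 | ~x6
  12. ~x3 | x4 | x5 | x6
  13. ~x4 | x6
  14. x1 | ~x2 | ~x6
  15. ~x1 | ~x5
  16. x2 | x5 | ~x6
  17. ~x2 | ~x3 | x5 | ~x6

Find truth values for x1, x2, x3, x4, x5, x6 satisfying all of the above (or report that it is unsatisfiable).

x1 = False, x2 = True, x3 = True, x4 = False, x5 = True, x6 = False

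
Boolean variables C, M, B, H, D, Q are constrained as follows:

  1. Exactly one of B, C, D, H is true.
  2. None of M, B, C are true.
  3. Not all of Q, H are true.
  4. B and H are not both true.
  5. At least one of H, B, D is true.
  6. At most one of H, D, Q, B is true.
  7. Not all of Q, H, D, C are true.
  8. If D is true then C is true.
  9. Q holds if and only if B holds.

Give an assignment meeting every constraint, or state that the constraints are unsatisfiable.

C = False, M = False, B = False, H = True, D = False, Q = False

  (1) {B, C, D, H}: 1 true — exactly one ✓
  (2) {M, B, C}: 0 true — none ✓
  (3) {Q, H}: 1/2 true — not all ✓
  (4) B=F, H=T — not both ✓
  (5) {H, B, D}: 1 true — at least one ✓
  (6) {H, D, Q, B}: 1 true — at most one ✓
  (7) {Q, H, D, C}: 1/4 true — not all ✓
  (8) D=F ⇒ C: vacuous ✓
  (9) Q=F, B=F — same ✓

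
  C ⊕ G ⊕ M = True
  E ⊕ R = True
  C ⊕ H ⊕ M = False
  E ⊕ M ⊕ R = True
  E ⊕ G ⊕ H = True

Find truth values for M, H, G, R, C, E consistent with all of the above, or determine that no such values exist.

M: False; H: False; G: True; R: True; C: False; E: False

C ⊕ G ⊕ M = F ⊕ T ⊕ F = True ✓
E ⊕ R = F ⊕ T = True ✓
C ⊕ H ⊕ M = F ⊕ F ⊕ F = False ✓
E ⊕ M ⊕ R = F ⊕ F ⊕ T = True ✓
E ⊕ G ⊕ H = F ⊕ T ⊕ F = True ✓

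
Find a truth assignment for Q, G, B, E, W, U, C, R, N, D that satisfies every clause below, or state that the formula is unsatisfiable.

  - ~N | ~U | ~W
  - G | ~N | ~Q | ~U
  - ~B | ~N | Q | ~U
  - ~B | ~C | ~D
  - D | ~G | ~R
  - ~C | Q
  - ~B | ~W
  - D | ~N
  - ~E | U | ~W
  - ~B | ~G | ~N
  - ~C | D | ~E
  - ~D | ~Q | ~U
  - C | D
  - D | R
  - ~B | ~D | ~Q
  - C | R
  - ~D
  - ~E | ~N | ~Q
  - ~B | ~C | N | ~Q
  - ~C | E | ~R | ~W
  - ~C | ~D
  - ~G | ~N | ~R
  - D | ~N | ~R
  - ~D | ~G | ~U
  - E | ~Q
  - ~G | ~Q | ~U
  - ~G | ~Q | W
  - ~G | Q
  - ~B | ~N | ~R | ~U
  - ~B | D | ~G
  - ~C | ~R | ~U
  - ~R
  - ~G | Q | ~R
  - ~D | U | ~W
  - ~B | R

Case R = True:
  Clause (~R) is falsified — contradiction.
Case R = False:
  (D | R) forces D = True.
  Clause (~D) is falsified — contradiction.
Both cases fail, so the formula is unsatisfiable.

No satisfying assignment exists.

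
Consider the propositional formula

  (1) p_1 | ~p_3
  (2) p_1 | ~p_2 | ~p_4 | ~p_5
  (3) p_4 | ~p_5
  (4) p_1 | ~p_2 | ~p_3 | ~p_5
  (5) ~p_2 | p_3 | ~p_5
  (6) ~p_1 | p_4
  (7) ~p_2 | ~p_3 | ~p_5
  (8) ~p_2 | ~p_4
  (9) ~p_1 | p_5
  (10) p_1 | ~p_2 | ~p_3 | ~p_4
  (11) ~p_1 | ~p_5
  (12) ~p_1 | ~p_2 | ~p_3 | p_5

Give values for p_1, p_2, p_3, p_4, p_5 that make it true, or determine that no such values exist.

Try p_1 = True:
  (~p_1 | p_4) forces p_4 = True.
  (~p_2 | ~p_4) forces p_2 = False.
  (~p_1 | p_5) forces p_5 = True.
  clause (~p_1 | ~p_5) is falsified — backtrack.
So p_1 = False.
  then (p_1 | ~p_3) forces p_3 = False.
Set p_2 = True.
  then (~p_2 | p_3 | ~p_5) forces p_5 = False.
  then (~p_2 | ~p_4) forces p_4 = False.
All clauses satisfied.

p_1 = False, p_2 = True, p_3 = False, p_4 = False, p_5 = False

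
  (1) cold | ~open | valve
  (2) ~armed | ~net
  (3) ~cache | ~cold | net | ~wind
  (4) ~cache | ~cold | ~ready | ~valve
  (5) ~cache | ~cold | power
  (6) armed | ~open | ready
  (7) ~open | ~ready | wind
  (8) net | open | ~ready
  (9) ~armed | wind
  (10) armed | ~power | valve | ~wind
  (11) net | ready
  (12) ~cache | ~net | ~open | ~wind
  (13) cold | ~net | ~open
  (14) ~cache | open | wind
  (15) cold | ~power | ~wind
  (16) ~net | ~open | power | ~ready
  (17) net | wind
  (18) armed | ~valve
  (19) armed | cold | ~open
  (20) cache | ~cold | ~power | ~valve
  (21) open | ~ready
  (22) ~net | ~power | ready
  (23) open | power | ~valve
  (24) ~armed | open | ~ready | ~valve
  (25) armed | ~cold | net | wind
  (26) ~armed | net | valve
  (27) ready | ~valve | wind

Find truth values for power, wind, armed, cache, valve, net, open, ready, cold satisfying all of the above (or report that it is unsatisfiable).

power = False; wind = True; armed = True; cache = True; valve = True; net = False; open = True; ready = True; cold = False

Set power = False.
Set wind = True.
Set armed = True.
  then (~armed | ~net) forces net = False.
  then (net | ready) forces ready = True.
  then (open | ~ready) forces open = True.
  then (~armed | net | valve) forces valve = True.
Set cache = True.
  then (~cache | ~cold | net | ~wind) forces cold = False.
All clauses satisfied.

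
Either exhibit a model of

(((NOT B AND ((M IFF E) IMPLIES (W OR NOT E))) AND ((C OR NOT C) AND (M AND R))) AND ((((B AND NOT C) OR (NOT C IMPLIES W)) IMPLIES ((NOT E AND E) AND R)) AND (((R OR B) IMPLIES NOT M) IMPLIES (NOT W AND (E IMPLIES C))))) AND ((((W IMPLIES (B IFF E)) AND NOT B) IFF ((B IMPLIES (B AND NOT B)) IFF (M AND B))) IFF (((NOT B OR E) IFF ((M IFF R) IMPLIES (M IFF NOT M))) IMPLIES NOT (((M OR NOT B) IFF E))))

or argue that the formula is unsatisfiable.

Unsatisfiable — no assignment works.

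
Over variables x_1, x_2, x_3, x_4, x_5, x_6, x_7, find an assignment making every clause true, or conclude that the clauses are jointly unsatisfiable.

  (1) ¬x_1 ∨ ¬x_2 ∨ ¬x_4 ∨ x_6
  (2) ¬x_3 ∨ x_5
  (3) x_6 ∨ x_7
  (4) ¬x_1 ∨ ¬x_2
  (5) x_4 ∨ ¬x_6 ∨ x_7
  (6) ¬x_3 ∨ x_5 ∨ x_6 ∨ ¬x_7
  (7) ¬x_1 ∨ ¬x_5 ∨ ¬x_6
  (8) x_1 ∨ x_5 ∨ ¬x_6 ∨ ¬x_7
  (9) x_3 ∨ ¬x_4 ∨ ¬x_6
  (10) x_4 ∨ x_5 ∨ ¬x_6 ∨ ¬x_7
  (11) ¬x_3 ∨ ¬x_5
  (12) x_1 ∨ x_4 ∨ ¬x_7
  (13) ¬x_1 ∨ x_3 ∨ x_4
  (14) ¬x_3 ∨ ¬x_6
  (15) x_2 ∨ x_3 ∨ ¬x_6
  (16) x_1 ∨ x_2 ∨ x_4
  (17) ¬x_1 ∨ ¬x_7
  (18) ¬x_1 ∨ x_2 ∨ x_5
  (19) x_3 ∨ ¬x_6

Set x_1 = False.
Set x_2 = False.
  then (x_1 ∨ x_2 ∨ x_4) forces x_4 = True.
Set x_3 = False.
  then (x_3 ∨ ¬x_4 ∨ ¬x_6) forces x_6 = False.
  then (x_6 ∨ x_7) forces x_7 = True.
Set x_5 = True.
All clauses satisfied.

x_1 = False, x_2 = False, x_3 = False, x_4 = True, x_5 = True, x_6 = False, x_7 = True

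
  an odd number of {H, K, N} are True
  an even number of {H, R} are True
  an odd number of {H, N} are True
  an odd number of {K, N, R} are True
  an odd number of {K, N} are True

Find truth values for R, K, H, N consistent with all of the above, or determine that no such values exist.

R: False; K: False; H: False; N: True

{H, K, N}: 1 true → odd ✓
{H, R}: 0 true → even ✓
{H, N}: 1 true → odd ✓
{K, N, R}: 1 true → odd ✓
{K, N}: 1 true → odd ✓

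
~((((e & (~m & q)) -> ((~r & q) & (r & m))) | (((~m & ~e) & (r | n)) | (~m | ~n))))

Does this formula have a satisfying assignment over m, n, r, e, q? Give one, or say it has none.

Case m = True: the formula becomes ~((True | ~n)) = False.
Case m = False: the formula becomes ~((~((e & q)) | True)) = False.
Both cases fail — unsatisfiable.

The formula is unsatisfiable.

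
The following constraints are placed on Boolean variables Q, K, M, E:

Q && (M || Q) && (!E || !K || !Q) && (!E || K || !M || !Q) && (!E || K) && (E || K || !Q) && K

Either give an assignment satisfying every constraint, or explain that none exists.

Q = True, K = True, M = False, E = False

Unit clause (Q) forces Q = True.
Unit clause (K) forces K = True.
In (!E || !K || !Q) only !E is left, so E = False.
Set M = False.
Check each clause:
  (Q): Q holds.
  (M || Q): Q holds.
  (!E || !K || !Q): !E holds.
  (!E || K || !M || !Q): !E holds.
  (!E || K): !E holds.
  (E || K || !Q): K holds.
  (K): K holds.
All clauses satisfied.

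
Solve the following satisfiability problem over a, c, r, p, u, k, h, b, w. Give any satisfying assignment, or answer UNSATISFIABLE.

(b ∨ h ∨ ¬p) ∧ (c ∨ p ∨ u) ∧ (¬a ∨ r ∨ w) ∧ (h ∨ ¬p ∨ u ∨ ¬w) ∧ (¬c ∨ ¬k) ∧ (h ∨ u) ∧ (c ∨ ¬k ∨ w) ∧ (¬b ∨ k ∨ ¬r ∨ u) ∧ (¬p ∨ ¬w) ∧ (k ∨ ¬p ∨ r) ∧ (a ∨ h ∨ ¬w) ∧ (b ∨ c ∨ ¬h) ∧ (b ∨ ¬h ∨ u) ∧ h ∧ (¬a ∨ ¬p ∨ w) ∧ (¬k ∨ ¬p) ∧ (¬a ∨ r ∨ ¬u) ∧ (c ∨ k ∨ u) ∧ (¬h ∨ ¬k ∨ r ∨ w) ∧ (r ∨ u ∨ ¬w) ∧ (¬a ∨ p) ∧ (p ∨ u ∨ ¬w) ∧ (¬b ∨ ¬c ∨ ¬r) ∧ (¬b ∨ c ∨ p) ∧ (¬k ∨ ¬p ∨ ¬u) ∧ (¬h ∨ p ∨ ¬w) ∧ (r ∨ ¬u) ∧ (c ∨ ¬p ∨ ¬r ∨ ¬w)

a=F; c=T; r=F; p=F; u=F; k=F; h=T; b=T; w=F

Unit clause (h) forces h = True.
Try a = True:
  (¬a ∨ p) forces p = True.
  (¬p ∨ ¬w) forces w = False.
  clause (¬a ∨ ¬p ∨ w) is falsified — backtrack.
So a = False.
Set c = True.
  then (¬c ∨ ¬k) forces k = False.
Set r = False.
  then (k ∨ ¬p ∨ r) forces p = False.
  then (¬h ∨ p ∨ ¬w) forces w = False.
  then (r ∨ ¬u) forces u = False.
  then (b ∨ ¬h ∨ u) forces b = True.
All clauses satisfied.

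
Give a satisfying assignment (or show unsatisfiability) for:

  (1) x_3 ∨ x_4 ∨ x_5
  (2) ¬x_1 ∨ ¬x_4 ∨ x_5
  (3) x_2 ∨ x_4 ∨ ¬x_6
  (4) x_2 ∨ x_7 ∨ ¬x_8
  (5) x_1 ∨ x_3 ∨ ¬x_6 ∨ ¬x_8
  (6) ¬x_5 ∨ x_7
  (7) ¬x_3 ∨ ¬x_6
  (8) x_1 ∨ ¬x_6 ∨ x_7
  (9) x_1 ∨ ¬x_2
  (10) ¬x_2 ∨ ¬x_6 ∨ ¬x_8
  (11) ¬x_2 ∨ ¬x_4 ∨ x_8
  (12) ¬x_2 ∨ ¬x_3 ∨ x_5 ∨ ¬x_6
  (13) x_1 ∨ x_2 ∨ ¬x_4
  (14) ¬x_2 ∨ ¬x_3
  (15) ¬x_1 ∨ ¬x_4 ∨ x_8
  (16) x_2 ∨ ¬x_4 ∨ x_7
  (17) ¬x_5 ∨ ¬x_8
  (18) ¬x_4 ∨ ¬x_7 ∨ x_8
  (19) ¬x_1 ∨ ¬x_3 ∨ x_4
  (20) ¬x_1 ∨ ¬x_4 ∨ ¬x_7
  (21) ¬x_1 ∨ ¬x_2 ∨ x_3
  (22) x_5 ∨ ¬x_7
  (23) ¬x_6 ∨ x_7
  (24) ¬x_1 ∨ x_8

Try x_1 = True:
  (¬x_1 ∨ x_8) forces x_8 = True.
  (¬x_5 ∨ ¬x_8) forces x_5 = False.
  (¬x_1 ∨ ¬x_4 ∨ x_5) forces x_4 = False.
  (x_3 ∨ x_4 ∨ x_5) forces x_3 = True.
  clause (¬x_1 ∨ ¬x_3 ∨ x_4) is falsified — backtrack.
So x_1 = False.
  then (x_1 ∨ ¬x_2) forces x_2 = False.
  then (x_1 ∨ x_2 ∨ ¬x_4) forces x_4 = False.
  then (x_2 ∨ x_4 ∨ ¬x_6) forces x_6 = False.
Set x_3 = True.
Set x_5 = True.
  then (¬x_5 ∨ x_7) forces x_7 = True.
  then (¬x_5 ∨ ¬x_8) forces x_8 = False.
All clauses satisfied.

x_1 = False, x_2 = False, x_3 = True, x_4 = False, x_5 = True, x_6 = False, x_7 = True, x_8 = False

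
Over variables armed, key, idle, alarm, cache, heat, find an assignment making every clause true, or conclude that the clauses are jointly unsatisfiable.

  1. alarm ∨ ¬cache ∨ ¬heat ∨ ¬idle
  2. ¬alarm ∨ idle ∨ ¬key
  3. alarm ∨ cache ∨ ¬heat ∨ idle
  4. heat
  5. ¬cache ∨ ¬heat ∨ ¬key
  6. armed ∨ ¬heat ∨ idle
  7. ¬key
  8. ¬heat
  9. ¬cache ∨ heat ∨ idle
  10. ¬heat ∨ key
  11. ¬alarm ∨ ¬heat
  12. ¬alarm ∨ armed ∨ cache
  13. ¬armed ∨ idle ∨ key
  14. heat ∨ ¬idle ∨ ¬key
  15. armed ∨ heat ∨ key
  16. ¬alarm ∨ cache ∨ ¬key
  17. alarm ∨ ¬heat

Unsatisfiable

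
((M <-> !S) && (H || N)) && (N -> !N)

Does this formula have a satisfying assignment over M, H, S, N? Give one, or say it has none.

M: False; H: True; S: True; N: False

  (M <-> !S) && (H || N) = True
    M <-> !S = True
      !S = False
    H || N = True
  N -> !N = True
    !N = True
Both conjuncts True, so the formula holds.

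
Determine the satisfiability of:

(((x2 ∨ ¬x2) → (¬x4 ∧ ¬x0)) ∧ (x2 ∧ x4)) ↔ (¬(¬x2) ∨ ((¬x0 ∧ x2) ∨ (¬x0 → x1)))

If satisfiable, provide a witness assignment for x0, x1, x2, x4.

x0 = False, x1 = False, x2 = False, x4 = True

  (((x2 ∨ ¬x2) → (¬x4 ∧ ¬x0)) ∧ (x2 ∧ x4)) ↔ (¬(¬x2) ∨ ((¬x0 ∧ x2) ∨ (¬x0 → x1))) = True
    ((x2 ∨ ¬x2) → (¬x4 ∧ ¬x0)) ∧ (x2 ∧ x4) = False
      (x2 ∨ ¬x2) → (¬x4 ∧ ¬x0) = False
        x2 ∨ ¬x2 = True
          ¬x2 = True
        ¬x4 ∧ ¬x0 = False
          ¬x4 = False
          ¬x0 = True
      x2 ∧ x4 = False
    ¬(¬x2) ∨ ((¬x0 ∧ x2) ∨ (¬x0 → x1)) = False
      ¬(¬x2) = False
        ¬x2 = True
      (¬x0 ∧ x2) ∨ (¬x0 → x1) = False
        ¬x0 ∧ x2 = False
          ¬x0 = True
        ¬x0 → x1 = False
          ¬x0 = True
The formula evaluates to True.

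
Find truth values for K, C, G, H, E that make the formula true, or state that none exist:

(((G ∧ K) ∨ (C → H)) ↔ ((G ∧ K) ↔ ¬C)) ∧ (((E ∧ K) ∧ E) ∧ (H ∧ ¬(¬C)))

K=T; C=T; G=F; H=T; E=T

  ((G ∧ K) ∨ (C → H)) ↔ ((G ∧ K) ↔ ¬C) = True
    (G ∧ K) ∨ (C → H) = True
      G ∧ K = False
      C → H = True
    (G ∧ K) ↔ ¬C = True
      G ∧ K = False
      ¬C = False
  ((E ∧ K) ∧ E) ∧ (H ∧ ¬(¬C)) = True
    (E ∧ K) ∧ E = True
      E ∧ K = True
    H ∧ ¬(¬C) = True
      ¬(¬C) = True
        ¬C = False
Both conjuncts True, so the formula holds.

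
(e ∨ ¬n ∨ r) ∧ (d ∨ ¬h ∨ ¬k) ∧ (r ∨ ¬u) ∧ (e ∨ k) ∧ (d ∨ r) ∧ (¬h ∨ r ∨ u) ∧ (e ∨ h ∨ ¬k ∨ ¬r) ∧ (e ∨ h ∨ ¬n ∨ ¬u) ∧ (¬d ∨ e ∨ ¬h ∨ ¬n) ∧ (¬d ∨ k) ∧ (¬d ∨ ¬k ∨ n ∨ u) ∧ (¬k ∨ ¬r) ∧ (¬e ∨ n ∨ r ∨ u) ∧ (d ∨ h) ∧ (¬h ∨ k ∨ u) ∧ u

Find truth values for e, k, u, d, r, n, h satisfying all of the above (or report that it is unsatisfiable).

Unit clause (u) forces u = True.
In (r ∨ ¬u) only r is left, so r = True.
In (¬k ∨ ¬r) only ¬k is left, so k = False.
In (e ∨ k) only e is left, so e = True.
In (¬d ∨ k) only ¬d is left, so d = False.
In (d ∨ h) only h is left, so h = True.
Set n = True.
All clauses satisfied.

e = True; k = False; u = True; d = False; r = True; n = True; h = True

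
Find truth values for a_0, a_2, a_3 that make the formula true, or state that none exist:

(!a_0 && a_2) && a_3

a_0 = False, a_2 = True, a_3 = True

  !a_0 && a_2 = True
    !a_0 = True
Both conjuncts True, so the formula holds.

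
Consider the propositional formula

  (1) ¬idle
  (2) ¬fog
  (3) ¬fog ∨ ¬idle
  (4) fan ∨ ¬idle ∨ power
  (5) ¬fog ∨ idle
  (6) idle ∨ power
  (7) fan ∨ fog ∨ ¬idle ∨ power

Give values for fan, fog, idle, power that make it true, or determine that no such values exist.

fan = True; fog = False; idle = False; power = True

Unit clause (¬idle) forces idle = False.
Unit clause (¬fog) forces fog = False.
In (idle ∨ power) only power is left, so power = True.
Set fan = True.
Check each clause:
  (¬idle): ¬idle holds.
  (¬fog): ¬fog holds.
  (¬fog ∨ ¬idle): ¬fog holds.
  (fan ∨ ¬idle ∨ power): fan holds.
  (¬fog ∨ idle): ¬fog holds.
  (idle ∨ power): power holds.
  (fan ∨ fog ∨ ¬idle ∨ power): fan holds.
All clauses satisfied.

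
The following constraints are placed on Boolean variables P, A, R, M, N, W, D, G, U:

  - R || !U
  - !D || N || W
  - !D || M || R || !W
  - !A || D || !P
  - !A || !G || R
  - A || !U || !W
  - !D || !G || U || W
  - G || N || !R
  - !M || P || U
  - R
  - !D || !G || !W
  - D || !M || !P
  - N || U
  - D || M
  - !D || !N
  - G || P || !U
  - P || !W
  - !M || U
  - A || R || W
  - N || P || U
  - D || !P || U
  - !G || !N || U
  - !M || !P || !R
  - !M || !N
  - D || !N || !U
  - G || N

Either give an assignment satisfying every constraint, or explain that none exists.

P = False; A = False; R = True; M = True; N = False; W = False; D = False; G = True; U = True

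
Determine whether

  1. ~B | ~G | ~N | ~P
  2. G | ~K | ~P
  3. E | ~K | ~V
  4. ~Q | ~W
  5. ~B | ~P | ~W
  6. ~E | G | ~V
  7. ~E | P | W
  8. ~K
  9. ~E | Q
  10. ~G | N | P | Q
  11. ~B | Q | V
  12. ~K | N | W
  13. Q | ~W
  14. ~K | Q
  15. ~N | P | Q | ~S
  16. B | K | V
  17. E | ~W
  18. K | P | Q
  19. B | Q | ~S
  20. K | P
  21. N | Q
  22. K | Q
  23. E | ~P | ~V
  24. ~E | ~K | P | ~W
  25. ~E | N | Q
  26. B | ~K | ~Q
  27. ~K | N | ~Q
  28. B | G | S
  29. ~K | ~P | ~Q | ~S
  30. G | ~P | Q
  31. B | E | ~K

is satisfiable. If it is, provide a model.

V = False; B = True; K = False; E = False; S = False; P = True; Q = True; G = False; N = True; W = False

Unit clause (~K) forces K = False.
In (K | P) only P is left, so P = True.
In (K | Q) only Q is left, so Q = True.
In (~Q | ~W) only ~W is left, so W = False.
Set V = False.
  then (B | K | V) forces B = True.
Set E = False.
Set S = False.
Set G = False.
Set N = True.
All clauses satisfied.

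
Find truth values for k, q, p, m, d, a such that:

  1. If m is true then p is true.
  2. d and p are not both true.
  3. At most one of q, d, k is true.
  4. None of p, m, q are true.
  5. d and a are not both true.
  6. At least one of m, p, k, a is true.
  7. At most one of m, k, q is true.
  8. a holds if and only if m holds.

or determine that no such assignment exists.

k = True, q = False, p = False, m = False, d = False, a = False

  (1) m=F ⇒ p: vacuous ✓
  (2) d=F, p=F — not both ✓
  (3) {q, d, k}: 1 true — at most one ✓
  (4) {p, m, q}: 0 true — none ✓
  (5) d=F, a=F — not both ✓
  (6) {m, p, k, a}: 1 true — at least one ✓
  (7) {m, k, q}: 1 true — at most one ✓
  (8) a=F, m=F — same ✓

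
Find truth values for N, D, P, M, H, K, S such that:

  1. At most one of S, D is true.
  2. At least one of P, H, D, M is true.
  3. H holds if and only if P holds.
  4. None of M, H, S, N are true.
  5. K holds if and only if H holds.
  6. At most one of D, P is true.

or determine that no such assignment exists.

N=F, D=T, P=F, M=F, H=F, K=F, S=F

  (1) {S, D}: 1 true — at most one ✓
  (2) {P, H, D, M}: 1 true — at least one ✓
  (3) H=F, P=F — same ✓
  (4) {M, H, S, N}: 0 true — none ✓
  (5) K=F, H=F — same ✓
  (6) {D, P}: 1 true — at most one ✓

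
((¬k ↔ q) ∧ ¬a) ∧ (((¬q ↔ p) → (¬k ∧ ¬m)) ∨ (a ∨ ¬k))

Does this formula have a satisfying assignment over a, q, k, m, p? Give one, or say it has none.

a=F, q=T, k=F, m=F, p=T

  (¬k ↔ q) ∧ ¬a = True
    ¬k ↔ q = True
      ¬k = True
    ¬a = True
  ((¬q ↔ p) → (¬k ∧ ¬m)) ∨ (a ∨ ¬k) = True
    (¬q ↔ p) → (¬k ∧ ¬m) = True
      ¬q ↔ p = False
        ¬q = False
      ¬k ∧ ¬m = True
        ¬k = True
        ¬m = True
    a ∨ ¬k = True
      ¬k = True
Both conjuncts True, so the formula holds.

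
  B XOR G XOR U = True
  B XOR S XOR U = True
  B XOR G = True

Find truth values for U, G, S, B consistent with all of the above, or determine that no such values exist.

U=F, G=T, S=T, B=F

B XOR G XOR U = F XOR T XOR F = True ✓
B XOR S XOR U = F XOR T XOR F = True ✓
B XOR G = F XOR T = True ✓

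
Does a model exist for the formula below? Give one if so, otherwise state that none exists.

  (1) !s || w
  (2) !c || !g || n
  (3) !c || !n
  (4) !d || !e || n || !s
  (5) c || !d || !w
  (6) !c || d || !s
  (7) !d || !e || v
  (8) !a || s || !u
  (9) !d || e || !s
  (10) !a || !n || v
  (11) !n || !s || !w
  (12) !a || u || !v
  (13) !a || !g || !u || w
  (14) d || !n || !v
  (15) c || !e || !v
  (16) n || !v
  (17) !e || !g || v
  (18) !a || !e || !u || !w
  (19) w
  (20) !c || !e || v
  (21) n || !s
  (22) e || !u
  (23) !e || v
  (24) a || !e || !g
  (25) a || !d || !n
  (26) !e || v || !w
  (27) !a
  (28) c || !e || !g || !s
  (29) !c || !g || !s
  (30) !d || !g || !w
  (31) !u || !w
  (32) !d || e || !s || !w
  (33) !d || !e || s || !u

Unit clause (w) forces w = True.
Unit clause (!a) forces a = False.
In (!u || !w) only !u is left, so u = False.
Set n = True.
  then (!c || !n) forces c = False.
  then (c || !d || !w) forces d = False.
  then (!n || !s || !w) forces s = False.
  then (d || !n || !v) forces v = False.
  then (!e || v) forces e = False.
Set g = True.
All clauses satisfied.

n = True; a = False; d = False; s = False; c = False; e = False; w = True; v = False; u = False; g = True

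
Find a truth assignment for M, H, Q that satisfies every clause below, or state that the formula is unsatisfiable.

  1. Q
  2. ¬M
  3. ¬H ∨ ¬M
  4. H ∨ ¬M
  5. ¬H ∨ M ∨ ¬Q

M: False, H: False, Q: True

Unit clause (Q) forces Q = True.
Unit clause (¬M) forces M = False.
In (¬H ∨ M ∨ ¬Q) only ¬H is left, so H = False.
Check each clause:
  (Q): Q holds.
  (¬M): ¬M holds.
  (¬H ∨ ¬M): ¬H holds.
  (H ∨ ¬M): ¬M holds.
  (¬H ∨ M ∨ ¬Q): ¬H holds.
All clauses satisfied.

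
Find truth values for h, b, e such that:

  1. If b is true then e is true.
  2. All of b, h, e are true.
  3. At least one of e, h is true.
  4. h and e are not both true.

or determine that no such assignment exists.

Case e = True:
  (2) forces b = True.
  (2) forces h = True.
  Constraint (4) is violated (h=T, e=T) — contradiction.
Case e = False:
  Constraint (2) is violated (e=F) — contradiction.
Both cases fail — unsatisfiable.

UNSATISFIABLE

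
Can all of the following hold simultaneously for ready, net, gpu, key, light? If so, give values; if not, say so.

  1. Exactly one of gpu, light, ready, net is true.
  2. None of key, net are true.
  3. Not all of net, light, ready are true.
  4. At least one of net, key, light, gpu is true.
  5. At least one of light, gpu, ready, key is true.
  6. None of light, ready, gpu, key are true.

No satisfying assignment exists.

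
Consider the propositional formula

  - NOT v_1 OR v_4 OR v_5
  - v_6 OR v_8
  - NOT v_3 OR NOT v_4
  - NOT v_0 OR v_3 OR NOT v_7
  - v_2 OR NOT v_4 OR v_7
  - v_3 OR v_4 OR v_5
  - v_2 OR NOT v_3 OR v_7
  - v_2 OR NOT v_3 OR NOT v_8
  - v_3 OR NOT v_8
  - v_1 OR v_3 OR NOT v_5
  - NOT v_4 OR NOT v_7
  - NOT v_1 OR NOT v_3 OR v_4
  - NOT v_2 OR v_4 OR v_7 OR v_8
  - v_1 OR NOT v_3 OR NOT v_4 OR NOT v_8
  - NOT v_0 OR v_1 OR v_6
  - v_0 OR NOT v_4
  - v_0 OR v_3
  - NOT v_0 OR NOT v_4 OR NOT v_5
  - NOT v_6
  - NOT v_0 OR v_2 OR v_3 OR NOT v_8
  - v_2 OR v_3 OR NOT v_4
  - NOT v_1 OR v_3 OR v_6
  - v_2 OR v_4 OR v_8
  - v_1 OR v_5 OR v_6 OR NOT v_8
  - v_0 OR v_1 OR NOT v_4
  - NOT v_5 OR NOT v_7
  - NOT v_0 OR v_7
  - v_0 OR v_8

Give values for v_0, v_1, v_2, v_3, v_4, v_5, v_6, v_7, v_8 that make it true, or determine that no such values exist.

Unit clause (NOT v_6) forces v_6 = False.
In (v_6 OR v_8) only v_8 is left, so v_8 = True.
In (v_3 OR NOT v_8) only v_3 is left, so v_3 = True.
In (NOT v_3 OR NOT v_4) only NOT v_4 is left, so v_4 = False.
In (v_2 OR NOT v_3 OR NOT v_8) only v_2 is left, so v_2 = True.
In (NOT v_1 OR NOT v_3 OR v_4) only NOT v_1 is left, so v_1 = False.
In (NOT v_0 OR v_1 OR v_6) only NOT v_0 is left, so v_0 = False.
In (v_1 OR v_5 OR v_6 OR NOT v_8) only v_5 is left, so v_5 = True.
In (NOT v_5 OR NOT v_7) only NOT v_7 is left, so v_7 = False.
All clauses satisfied.

v_0: False, v_1: False, v_2: True, v_3: True, v_4: False, v_5: True, v_6: False, v_7: False, v_8: True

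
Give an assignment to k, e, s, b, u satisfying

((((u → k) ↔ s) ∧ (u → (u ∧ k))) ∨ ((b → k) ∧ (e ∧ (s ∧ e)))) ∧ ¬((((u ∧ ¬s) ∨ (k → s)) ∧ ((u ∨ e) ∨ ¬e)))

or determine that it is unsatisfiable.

Unsatisfiable — no assignment works.

Case u = True: the formula simplifies to (((k ↔ s) ∧ k) ∨ ((b → k) ∧ (e ∧ (s ∧ e)))) ∧ ¬((¬s ∨ (k → s))).
  s = True: the conjunct ¬((¬s ∨ (k → s))) becomes ¬((False ∨ True)) = False.
  s = False: the conjunct ¬((¬s ∨ (k → s))) becomes ¬((True ∨ ¬k)) = False.
Case u = False: the formula simplifies to (s ∨ ((b → k) ∧ (e ∧ (s ∧ e)))) ∧ ¬(((k → s) ∧ (e ∨ ¬e))).
  s = True: simplifies to ¬((e ∨ ¬e)).
    e = True: this becomes ¬((True ∨ False)) = False.
    e = False: this becomes ¬((False ∨ True)) = False.
  s = False: the conjunct s ∨ ((b → k) ∧ (e ∧ (s ∧ e))) becomes False ∨ ((b → k) ∧ False) = False.
Both cases fail — unsatisfiable.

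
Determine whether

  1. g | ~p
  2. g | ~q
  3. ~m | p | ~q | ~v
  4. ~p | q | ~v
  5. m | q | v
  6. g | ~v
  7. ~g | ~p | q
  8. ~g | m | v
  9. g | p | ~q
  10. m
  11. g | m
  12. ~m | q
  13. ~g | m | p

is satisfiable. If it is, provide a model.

Unit clause (m) forces m = True.
In (~m | q) only q is left, so q = True.
In (g | ~q) only g is left, so g = True.
Set v = False.
Set p = False.
All clauses satisfied.

q = True; v = False; p = False; m = True; g = True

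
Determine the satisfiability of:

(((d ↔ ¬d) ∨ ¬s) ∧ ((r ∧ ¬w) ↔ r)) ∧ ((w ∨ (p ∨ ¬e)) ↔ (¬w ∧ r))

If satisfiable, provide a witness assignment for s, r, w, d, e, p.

s=F; r=T; w=F; d=F; e=F; p=F

  ((d ↔ ¬d) ∨ ¬s) ∧ ((r ∧ ¬w) ↔ r) = True
    (d ↔ ¬d) ∨ ¬s = True
      d ↔ ¬d = False
        ¬d = True
      ¬s = True
    (r ∧ ¬w) ↔ r = True
      r ∧ ¬w = True
        ¬w = True
  (w ∨ (p ∨ ¬e)) ↔ (¬w ∧ r) = True
    w ∨ (p ∨ ¬e) = True
      p ∨ ¬e = True
        ¬e = True
    ¬w ∧ r = True
      ¬w = True
Both conjuncts True, so the formula holds.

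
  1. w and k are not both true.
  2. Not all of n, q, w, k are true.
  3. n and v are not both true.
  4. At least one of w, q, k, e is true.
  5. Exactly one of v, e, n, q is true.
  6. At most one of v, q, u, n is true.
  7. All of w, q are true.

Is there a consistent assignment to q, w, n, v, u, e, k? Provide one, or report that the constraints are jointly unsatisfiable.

q: True, w: True, n: False, v: False, u: False, e: False, k: False

  (1) w=T, k=F — not both ✓
  (2) {n, q, w, k}: 2/4 true — not all ✓
  (3) n=F, v=F — not both ✓
  (4) {w, q, k, e}: 2 true — at least one ✓
  (5) {v, e, n, q}: 1 true — exactly one ✓
  (6) {v, q, u, n}: 1 true — at most one ✓
  (7) {w, q}: all 2 true ✓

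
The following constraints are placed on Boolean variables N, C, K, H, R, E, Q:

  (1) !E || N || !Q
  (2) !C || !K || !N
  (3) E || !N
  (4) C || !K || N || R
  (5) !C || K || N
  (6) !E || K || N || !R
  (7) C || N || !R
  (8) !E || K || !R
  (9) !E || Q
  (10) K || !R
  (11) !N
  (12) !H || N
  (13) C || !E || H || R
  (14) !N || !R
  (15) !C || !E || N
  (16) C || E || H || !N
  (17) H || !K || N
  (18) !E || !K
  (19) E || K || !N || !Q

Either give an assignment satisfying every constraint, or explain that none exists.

Unit clause (!N) forces N = False.
In (!H || N) only !H is left, so H = False.
In (H || !K || N) only !K is left, so K = False.
In (!C || K || N) only !C is left, so C = False.
In (C || N || !R) only !R is left, so R = False.
In (C || !E || H || R) only !E is left, so E = False.
Set Q = False.
All clauses satisfied.

N = False, C = False, K = False, H = False, R = False, E = False, Q = False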